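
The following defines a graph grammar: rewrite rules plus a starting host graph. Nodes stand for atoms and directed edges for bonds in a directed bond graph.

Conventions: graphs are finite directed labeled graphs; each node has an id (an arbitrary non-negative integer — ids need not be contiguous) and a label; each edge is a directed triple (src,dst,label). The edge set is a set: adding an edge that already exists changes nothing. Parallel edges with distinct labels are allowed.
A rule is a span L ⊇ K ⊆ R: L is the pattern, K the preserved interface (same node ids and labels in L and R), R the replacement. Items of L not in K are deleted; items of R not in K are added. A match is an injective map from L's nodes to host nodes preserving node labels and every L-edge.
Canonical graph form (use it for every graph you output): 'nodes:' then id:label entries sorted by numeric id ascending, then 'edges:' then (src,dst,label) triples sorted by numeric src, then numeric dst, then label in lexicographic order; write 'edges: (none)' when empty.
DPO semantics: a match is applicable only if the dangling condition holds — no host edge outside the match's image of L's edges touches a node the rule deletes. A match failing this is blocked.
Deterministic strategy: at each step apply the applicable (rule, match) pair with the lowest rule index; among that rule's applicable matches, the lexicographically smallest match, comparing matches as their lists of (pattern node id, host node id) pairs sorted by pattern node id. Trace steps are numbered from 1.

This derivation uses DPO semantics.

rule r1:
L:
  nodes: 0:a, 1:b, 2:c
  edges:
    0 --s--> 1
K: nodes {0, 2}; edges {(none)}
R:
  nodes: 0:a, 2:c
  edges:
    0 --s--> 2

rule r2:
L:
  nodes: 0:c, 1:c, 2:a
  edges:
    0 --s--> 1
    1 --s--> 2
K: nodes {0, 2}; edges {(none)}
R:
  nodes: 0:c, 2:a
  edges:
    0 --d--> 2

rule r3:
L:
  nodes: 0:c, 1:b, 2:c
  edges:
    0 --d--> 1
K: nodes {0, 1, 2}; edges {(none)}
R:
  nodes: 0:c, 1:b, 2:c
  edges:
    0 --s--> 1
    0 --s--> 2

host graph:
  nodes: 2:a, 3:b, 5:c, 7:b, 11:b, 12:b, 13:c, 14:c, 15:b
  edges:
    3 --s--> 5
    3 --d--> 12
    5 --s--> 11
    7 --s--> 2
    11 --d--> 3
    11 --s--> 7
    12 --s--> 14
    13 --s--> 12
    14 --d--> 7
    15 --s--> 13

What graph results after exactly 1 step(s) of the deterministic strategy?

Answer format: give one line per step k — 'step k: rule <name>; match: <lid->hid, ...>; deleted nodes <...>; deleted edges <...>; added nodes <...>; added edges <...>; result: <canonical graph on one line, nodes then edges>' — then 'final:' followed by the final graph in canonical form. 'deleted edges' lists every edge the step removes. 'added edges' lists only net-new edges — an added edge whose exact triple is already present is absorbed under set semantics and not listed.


step 1: rule r3; match: 0->14, 1->7, 2->5; deleted nodes (none); deleted edges (14,7,d); added nodes (none); added edges (14,5,s); (14,7,s); result: nodes: 2:a, 3:b, 5:c, 7:b, 11:b, 12:b, 13:c, 14:c, 15:b edges: (3,5,s); (3,12,d); (5,11,s); (7,2,s); (11,3,d); (11,7,s); (12,14,s); (13,12,s); (14,5,s); (14,7,s); (15,13,s)
final:
nodes: 2:a, 3:b, 5:c, 7:b, 11:b, 12:b, 13:c, 14:c, 15:b
edges: (3,5,s); (3,12,d); (5,11,s); (7,2,s); (11,3,d); (11,7,s); (12,14,s); (13,12,s); (14,5,s); (14,7,s); (15,13,s)


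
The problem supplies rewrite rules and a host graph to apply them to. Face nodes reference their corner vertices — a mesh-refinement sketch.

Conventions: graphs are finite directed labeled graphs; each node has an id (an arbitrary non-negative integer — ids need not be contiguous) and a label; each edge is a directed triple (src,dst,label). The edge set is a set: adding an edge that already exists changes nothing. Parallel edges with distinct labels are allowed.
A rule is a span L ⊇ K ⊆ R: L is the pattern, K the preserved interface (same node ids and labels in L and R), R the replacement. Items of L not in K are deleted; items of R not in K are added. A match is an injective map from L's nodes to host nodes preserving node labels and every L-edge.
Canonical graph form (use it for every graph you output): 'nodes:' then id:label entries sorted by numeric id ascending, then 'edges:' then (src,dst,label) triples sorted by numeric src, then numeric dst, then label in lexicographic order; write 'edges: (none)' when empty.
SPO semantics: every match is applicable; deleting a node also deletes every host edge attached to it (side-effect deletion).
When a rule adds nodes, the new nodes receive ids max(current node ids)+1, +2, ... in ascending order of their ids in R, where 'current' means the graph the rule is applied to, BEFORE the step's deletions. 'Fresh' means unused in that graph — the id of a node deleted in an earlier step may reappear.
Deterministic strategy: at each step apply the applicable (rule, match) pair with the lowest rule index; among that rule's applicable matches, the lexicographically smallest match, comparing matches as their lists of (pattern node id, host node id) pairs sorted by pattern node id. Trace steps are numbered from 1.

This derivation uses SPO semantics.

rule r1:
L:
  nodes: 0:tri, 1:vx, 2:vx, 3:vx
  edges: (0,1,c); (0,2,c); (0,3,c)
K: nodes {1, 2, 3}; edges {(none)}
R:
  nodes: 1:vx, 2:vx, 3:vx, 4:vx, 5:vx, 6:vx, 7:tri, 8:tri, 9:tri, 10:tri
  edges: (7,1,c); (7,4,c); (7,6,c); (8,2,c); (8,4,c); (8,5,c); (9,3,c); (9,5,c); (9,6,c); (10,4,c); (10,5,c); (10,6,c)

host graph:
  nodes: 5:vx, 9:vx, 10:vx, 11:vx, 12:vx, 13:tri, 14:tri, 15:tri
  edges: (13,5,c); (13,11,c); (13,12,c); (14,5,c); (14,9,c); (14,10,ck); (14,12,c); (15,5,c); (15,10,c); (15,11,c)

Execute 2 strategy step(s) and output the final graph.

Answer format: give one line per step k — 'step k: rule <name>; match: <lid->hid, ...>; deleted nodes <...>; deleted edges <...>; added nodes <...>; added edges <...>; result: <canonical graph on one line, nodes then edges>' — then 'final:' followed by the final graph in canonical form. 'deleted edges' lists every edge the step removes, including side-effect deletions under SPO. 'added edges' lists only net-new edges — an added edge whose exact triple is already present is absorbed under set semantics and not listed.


step 1: rule r1; match: 0->13, 1->5, 2->11, 3->12; deleted nodes 13; deleted edges (13,5,c); (13,11,c); (13,12,c); added nodes 16, 17, 18, 19, 20, 21, 22; added edges (19,5,c); (19,16,c); (19,18,c); (20,11,c); (20,16,c); (20,17,c); (21,12,c); (21,17,c); (21,18,c); (22,16,c); (22,17,c); (22,18,c); result: nodes: 5:vx, 9:vx, 10:vx, 11:vx, 12:vx, 14:tri, 15:tri, 16:vx, 17:vx, 18:vx, 19:tri, 20:tri, 21:tri, 22:tri edges: (14,5,c); (14,9,c); (14,10,ck); (14,12,c); (15,5,c); (15,10,c); (15,11,c); (19,5,c); (19,16,c); (19,18,c); (20,11,c); (20,16,c); (20,17,c); (21,12,c); (21,17,c); (21,18,c); (22,16,c); (22,17,c); (22,18,c)
step 2: rule r1; match: 0->14, 1->5, 2->9, 3->12; deleted nodes 14; deleted edges (14,5,c); (14,9,c); (14,10,ck); (14,12,c); added nodes 23, 24, 25, 26, 27, 28, 29; added edges (26,5,c); (26,23,c); (26,25,c); (27,9,c); (27,23,c); (27,24,c); (28,12,c); (28,24,c); (28,25,c); (29,23,c); (29,24,c); (29,25,c); result: nodes: 5:vx, 9:vx, 10:vx, 11:vx, 12:vx, 15:tri, 16:vx, 17:vx, 18:vx, 19:tri, 20:tri, 21:tri, 22:tri, 23:vx, 24:vx, 25:vx, 26:tri, 27:tri, 28:tri, 29:tri edges: (15,5,c); (15,10,c); (15,11,c); (19,5,c); (19,16,c); (19,18,c); (20,11,c); (20,16,c); (20,17,c); (21,12,c); (21,17,c); (21,18,c); (22,16,c); (22,17,c); (22,18,c); (26,5,c); (26,23,c); (26,25,c); (27,9,c); (27,23,c); (27,24,c); (28,12,c); (28,24,c); (28,25,c); (29,23,c); (29,24,c); (29,25,c)
final:
nodes: 5:vx, 9:vx, 10:vx, 11:vx, 12:vx, 15:tri, 16:vx, 17:vx, 18:vx, 19:tri, 20:tri, 21:tri, 22:tri, 23:vx, 24:vx, 25:vx, 26:tri, 27:tri, 28:tri, 29:tri
edges: (15,5,c); (15,10,c); (15,11,c); (19,5,c); (19,16,c); (19,18,c); (20,11,c); (20,16,c); (20,17,c); (21,12,c); (21,17,c); (21,18,c); (22,16,c); (22,17,c); (22,18,c); (26,5,c); (26,23,c); (26,25,c); (27,9,c); (27,23,c); (27,24,c); (28,12,c); (28,24,c); (28,25,c); (29,23,c); (29,24,c); (29,25,c)


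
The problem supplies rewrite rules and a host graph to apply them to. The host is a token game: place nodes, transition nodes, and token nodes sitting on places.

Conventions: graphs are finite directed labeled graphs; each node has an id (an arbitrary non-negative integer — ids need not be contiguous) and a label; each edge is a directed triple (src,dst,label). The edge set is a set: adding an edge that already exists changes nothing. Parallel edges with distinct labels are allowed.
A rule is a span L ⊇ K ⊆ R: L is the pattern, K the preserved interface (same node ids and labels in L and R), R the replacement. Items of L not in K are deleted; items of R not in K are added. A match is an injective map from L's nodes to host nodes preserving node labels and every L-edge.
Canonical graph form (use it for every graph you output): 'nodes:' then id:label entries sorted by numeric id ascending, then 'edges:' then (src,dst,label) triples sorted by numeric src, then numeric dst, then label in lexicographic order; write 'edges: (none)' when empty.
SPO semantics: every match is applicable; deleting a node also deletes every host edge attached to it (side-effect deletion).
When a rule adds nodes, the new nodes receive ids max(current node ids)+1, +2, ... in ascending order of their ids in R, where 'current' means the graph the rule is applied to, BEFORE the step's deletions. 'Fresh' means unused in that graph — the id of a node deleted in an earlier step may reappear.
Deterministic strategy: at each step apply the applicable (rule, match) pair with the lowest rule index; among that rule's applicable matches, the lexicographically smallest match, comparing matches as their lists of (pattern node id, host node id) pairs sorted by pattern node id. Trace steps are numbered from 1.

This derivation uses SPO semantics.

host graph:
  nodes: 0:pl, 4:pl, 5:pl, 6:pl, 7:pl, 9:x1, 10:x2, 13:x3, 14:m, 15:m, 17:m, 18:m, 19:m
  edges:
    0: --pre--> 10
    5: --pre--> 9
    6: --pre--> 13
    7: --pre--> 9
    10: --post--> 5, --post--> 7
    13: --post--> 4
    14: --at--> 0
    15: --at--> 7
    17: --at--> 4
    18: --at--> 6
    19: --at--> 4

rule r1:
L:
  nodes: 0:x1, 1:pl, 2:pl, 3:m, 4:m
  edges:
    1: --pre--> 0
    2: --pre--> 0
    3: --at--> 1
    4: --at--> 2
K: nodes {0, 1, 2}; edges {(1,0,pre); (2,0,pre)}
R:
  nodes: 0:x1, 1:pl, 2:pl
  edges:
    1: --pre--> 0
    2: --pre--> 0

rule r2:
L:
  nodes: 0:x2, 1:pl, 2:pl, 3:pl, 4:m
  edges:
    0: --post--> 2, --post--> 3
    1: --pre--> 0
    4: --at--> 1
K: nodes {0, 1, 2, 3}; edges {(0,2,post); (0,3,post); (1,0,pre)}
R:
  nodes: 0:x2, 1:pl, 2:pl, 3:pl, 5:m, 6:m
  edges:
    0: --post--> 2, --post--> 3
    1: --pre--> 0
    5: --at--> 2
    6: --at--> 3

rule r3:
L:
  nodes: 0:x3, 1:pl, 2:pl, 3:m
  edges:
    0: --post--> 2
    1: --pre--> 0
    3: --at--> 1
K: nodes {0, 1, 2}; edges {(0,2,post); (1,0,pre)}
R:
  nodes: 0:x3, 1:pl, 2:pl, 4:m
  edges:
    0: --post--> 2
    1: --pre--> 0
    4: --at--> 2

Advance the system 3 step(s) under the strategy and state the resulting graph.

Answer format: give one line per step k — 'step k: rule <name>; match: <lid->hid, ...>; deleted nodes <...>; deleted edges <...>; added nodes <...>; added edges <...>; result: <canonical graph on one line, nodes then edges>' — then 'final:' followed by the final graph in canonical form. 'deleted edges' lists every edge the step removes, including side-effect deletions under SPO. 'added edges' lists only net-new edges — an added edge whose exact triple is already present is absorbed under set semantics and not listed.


step 1: rule r2; match: 0->10, 1->0, 2->5, 3->7, 4->14; deleted nodes 14; deleted edges (14,0,at); added nodes 20, 21; added edges (20,5,at); (21,7,at); result: nodes: 0:pl, 4:pl, 5:pl, 6:pl, 7:pl, 9:x1, 10:x2, 13:x3, 15:m, 17:m, 18:m, 19:m, 20:m, 21:m edges: (0,10,pre); (5,9,pre); (6,13,pre); (7,9,pre); (10,5,post); (10,7,post); (13,4,post); (15,7,at); (17,4,at); (18,6,at); (19,4,at); (20,5,at); (21,7,at)
step 2: rule r1; match: 0->9, 1->5, 2->7, 3->20, 4->15; deleted nodes 15, 20; deleted edges (15,7,at); (20,5,at); added nodes (none); added edges (none); result: nodes: 0:pl, 4:pl, 5:pl, 6:pl, 7:pl, 9:x1, 10:x2, 13:x3, 17:m, 18:m, 19:m, 21:m edges: (0,10,pre); (5,9,pre); (6,13,pre); (7,9,pre); (10,5,post); (10,7,post); (13,4,post); (17,4,at); (18,6,at); (19,4,at); (21,7,at)
step 3: rule r3; match: 0->13, 1->6, 2->4, 3->18; deleted nodes 18; deleted edges (18,6,at); added nodes 22; added edges (22,4,at); result: nodes: 0:pl, 4:pl, 5:pl, 6:pl, 7:pl, 9:x1, 10:x2, 13:x3, 17:m, 19:m, 21:m, 22:m edges: (0,10,pre); (5,9,pre); (6,13,pre); (7,9,pre); (10,5,post); (10,7,post); (13,4,post); (17,4,at); (19,4,at); (21,7,at); (22,4,at)
final:
nodes: 0:pl, 4:pl, 5:pl, 6:pl, 7:pl, 9:x1, 10:x2, 13:x3, 17:m, 19:m, 21:m, 22:m
edges: (0,10,pre); (5,9,pre); (6,13,pre); (7,9,pre); (10,5,post); (10,7,post); (13,4,post); (17,4,at); (19,4,at); (21,7,at); (22,4,at)


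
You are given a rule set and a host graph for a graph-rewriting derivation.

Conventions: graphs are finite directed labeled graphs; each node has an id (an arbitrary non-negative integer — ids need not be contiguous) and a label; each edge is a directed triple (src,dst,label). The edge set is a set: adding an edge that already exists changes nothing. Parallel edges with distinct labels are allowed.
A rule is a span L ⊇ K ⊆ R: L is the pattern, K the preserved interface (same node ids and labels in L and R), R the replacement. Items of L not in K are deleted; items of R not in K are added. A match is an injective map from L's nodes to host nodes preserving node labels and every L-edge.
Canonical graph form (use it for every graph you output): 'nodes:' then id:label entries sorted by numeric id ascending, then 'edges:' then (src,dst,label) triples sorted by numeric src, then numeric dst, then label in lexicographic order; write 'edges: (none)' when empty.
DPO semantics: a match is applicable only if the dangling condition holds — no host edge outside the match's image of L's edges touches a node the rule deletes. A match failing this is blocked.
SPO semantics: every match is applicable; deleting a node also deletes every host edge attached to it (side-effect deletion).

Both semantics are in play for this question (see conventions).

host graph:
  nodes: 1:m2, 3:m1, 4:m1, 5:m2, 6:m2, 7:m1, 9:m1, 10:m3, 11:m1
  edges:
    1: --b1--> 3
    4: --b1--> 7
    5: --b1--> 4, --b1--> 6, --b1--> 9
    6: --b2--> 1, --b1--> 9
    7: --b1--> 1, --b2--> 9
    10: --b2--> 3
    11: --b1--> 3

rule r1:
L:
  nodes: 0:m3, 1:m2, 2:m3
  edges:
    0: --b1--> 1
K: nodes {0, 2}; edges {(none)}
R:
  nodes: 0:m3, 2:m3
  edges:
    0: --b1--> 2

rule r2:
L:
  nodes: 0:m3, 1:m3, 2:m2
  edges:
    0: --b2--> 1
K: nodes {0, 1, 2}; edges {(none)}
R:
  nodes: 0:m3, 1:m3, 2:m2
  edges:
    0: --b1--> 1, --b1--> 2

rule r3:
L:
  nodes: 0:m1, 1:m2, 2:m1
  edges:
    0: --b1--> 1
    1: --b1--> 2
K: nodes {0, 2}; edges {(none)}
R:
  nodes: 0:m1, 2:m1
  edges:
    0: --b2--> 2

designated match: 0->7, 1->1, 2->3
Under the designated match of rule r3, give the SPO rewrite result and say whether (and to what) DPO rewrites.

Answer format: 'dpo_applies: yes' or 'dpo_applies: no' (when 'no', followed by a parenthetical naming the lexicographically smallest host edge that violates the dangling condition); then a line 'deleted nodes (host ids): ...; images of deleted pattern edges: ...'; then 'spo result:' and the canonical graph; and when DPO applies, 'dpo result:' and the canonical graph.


dpo_applies: no
(the rule deletes node 1, which keeps host edge (6,1,b2) outside the match image — the dangling condition fails, DPO blocks; SPO proceeds and side-deletes such edges)
deleted nodes (host ids): 1; images of deleted pattern edges: (1,3,b1); (7,1,b1)
spo result:
nodes: 3:m1, 4:m1, 5:m2, 6:m2, 7:m1, 9:m1, 10:m3, 11:m1
edges: (4,7,b1); (5,4,b1); (5,6,b1); (5,9,b1); (6,9,b1); (7,3,b2); (7,9,b2); (10,3,b2); (11,3,b1)


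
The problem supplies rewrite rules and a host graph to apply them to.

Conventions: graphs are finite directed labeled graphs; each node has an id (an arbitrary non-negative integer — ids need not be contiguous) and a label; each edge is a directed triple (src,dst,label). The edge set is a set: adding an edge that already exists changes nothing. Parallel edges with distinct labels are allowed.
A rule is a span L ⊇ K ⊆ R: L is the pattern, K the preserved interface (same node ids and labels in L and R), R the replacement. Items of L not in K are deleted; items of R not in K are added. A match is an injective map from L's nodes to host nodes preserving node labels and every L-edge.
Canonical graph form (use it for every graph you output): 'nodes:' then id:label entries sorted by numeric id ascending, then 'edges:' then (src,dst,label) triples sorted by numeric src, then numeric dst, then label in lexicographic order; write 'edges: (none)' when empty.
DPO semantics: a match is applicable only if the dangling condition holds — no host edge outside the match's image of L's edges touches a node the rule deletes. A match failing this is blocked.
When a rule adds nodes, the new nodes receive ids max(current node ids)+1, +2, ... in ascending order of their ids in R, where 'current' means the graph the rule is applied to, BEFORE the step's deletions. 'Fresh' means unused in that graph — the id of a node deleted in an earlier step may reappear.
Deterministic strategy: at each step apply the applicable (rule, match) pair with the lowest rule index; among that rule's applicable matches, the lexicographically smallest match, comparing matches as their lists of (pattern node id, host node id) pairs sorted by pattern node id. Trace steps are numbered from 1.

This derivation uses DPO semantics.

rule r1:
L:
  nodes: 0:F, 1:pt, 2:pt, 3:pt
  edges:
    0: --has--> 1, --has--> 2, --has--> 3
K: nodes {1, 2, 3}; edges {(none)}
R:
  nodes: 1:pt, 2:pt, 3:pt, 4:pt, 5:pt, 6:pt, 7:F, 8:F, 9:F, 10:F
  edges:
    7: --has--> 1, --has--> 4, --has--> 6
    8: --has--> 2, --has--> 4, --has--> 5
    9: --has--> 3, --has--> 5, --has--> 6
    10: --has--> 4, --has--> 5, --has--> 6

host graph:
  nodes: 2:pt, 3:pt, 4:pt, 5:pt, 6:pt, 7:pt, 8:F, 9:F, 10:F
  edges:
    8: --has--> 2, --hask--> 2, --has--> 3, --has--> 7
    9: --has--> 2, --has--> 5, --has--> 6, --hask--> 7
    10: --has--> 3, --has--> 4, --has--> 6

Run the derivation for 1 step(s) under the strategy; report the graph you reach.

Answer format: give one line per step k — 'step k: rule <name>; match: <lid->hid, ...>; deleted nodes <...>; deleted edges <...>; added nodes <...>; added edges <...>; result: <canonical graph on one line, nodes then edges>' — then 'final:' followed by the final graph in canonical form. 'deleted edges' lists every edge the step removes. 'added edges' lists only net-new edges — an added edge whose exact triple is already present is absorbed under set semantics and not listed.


step 1: rule r1; match: 0->10, 1->3, 2->4, 3->6; deleted nodes 10; deleted edges (10,3,has); (10,4,has); (10,6,has); added nodes 11, 12, 13, 14, 15, 16, 17; added edges (14,3,has); (14,11,has); (14,13,has); (15,4,has); (15,11,has); (15,12,has); (16,6,has); (16,12,has); (16,13,has); (17,11,has); (17,12,has); (17,13,has); result: nodes: 2:pt, 3:pt, 4:pt, 5:pt, 6:pt, 7:pt, 8:F, 9:F, 11:pt, 12:pt, 13:pt, 14:F, 15:F, 16:F, 17:F edges: (8,2,has); (8,2,hask); (8,3,has); (8,7,has); (9,2,has); (9,5,has); (9,6,has); (9,7,hask); (14,3,has); (14,11,has); (14,13,has); (15,4,has); (15,11,has); (15,12,has); (16,6,has); (16,12,has); (16,13,has); (17,11,has); (17,12,has); (17,13,has)
final:
nodes: 2:pt, 3:pt, 4:pt, 5:pt, 6:pt, 7:pt, 8:F, 9:F, 11:pt, 12:pt, 13:pt, 14:F, 15:F, 16:F, 17:F
edges: (8,2,has); (8,2,hask); (8,3,has); (8,7,has); (9,2,has); (9,5,has); (9,6,has); (9,7,hask); (14,3,has); (14,11,has); (14,13,has); (15,4,has); (15,11,has); (15,12,has); (16,6,has); (16,12,has); (16,13,has); (17,11,has); (17,12,has); (17,13,has)


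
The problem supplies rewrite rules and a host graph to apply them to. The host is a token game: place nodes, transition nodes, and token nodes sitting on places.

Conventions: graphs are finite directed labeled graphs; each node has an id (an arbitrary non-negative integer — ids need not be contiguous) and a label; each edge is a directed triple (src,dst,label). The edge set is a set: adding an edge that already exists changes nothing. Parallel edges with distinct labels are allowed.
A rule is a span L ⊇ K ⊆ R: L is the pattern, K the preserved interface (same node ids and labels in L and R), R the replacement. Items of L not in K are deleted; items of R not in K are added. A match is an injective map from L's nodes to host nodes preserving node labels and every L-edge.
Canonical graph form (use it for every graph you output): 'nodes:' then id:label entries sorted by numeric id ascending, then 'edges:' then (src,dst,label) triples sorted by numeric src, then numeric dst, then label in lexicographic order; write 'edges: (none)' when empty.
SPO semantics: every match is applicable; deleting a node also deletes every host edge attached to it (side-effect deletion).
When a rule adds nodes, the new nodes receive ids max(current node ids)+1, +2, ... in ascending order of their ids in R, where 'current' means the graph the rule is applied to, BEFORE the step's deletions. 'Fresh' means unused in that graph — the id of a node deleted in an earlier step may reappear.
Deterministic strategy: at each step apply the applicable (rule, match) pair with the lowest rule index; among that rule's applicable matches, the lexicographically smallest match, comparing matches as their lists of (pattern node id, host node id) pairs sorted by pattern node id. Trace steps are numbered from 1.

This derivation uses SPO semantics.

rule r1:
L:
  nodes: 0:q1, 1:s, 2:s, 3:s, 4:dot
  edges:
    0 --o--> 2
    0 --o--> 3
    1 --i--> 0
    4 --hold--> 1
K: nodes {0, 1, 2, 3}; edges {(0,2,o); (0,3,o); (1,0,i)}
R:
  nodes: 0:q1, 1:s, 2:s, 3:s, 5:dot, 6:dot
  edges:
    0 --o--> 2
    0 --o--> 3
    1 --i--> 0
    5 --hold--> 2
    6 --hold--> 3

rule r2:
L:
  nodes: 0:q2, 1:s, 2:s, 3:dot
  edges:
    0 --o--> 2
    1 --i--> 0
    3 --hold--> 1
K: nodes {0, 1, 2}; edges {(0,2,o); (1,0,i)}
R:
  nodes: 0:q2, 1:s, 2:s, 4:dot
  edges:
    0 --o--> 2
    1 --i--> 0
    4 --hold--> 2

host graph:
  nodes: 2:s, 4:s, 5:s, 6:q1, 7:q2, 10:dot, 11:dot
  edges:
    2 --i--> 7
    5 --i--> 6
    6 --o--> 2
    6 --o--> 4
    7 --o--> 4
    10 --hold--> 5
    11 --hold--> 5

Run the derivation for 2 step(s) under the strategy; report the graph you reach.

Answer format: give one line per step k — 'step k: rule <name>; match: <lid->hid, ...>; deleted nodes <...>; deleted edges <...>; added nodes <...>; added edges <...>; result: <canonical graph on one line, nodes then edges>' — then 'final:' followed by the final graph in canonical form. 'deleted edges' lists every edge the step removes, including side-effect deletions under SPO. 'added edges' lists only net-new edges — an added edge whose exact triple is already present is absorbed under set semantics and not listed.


step 1: rule r1; match: 0->6, 1->5, 2->2, 3->4, 4->10; deleted nodes 10; deleted edges (10,5,hold); added nodes 12, 13; added edges (12,2,hold); (13,4,hold); result: nodes: 2:s, 4:s, 5:s, 6:q1, 7:q2, 11:dot, 12:dot, 13:dot edges: (2,7,i); (5,6,i); (6,2,o); (6,4,o); (7,4,o); (11,5,hold); (12,2,hold); (13,4,hold)
step 2: rule r1; match: 0->6, 1->5, 2->2, 3->4, 4->11; deleted nodes 11; deleted edges (11,5,hold); added nodes 14, 15; added edges (14,2,hold); (15,4,hold); result: nodes: 2:s, 4:s, 5:s, 6:q1, 7:q2, 12:dot, 13:dot, 14:dot, 15:dot edges: (2,7,i); (5,6,i); (6,2,o); (6,4,o); (7,4,o); (12,2,hold); (13,4,hold); (14,2,hold); (15,4,hold)
final:
nodes: 2:s, 4:s, 5:s, 6:q1, 7:q2, 12:dot, 13:dot, 14:dot, 15:dot
edges: (2,7,i); (5,6,i); (6,2,o); (6,4,o); (7,4,o); (12,2,hold); (13,4,hold); (14,2,hold); (15,4,hold)


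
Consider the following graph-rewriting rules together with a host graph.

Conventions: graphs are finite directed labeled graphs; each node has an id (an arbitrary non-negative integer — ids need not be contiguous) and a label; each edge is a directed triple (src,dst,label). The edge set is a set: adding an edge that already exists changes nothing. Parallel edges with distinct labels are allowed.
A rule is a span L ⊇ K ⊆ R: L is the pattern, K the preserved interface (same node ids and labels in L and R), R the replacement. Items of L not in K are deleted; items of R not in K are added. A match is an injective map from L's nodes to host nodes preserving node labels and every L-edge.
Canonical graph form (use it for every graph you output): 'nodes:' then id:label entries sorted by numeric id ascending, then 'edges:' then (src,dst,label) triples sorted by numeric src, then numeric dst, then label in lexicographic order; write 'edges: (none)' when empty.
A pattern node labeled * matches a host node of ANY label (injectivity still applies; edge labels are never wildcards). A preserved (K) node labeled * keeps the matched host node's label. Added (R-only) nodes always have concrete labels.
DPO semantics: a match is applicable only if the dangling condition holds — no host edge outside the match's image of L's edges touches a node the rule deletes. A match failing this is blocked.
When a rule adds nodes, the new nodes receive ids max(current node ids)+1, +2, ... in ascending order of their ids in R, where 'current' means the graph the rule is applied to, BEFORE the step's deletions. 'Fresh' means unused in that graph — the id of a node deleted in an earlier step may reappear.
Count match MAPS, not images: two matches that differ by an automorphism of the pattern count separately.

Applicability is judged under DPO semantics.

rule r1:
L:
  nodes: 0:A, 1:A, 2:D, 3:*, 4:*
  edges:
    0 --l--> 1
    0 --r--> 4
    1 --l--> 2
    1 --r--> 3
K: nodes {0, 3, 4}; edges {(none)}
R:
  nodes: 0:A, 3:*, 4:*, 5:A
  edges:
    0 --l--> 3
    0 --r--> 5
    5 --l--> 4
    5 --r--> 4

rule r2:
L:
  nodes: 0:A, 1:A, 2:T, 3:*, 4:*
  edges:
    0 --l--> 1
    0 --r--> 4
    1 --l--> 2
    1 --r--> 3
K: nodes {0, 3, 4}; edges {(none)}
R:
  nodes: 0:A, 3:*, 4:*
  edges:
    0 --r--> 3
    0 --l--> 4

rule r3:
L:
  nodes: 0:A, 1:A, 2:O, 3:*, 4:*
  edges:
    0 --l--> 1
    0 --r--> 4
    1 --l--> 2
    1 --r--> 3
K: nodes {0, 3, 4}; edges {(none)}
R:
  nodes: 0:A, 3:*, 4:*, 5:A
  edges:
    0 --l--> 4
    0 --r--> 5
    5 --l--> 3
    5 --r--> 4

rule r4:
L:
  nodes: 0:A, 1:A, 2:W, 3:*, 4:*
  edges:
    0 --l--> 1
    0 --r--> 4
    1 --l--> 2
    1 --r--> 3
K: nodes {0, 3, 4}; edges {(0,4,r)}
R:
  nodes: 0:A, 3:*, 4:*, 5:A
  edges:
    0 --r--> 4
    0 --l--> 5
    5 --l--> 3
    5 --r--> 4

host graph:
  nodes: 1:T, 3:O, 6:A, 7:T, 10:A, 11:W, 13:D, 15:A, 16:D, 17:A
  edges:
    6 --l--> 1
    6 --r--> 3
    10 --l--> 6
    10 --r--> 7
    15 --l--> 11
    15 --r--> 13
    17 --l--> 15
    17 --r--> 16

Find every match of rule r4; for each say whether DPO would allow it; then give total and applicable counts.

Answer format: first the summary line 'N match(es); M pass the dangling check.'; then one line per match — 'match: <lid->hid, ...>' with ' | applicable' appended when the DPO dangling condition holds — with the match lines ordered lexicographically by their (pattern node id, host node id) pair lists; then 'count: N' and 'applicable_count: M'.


1 match(es); 1 pass the dangling check.
match: 0->17, 1->15, 2->11, 3->13, 4->16 | applicable
count: 1
applicable_count: 1


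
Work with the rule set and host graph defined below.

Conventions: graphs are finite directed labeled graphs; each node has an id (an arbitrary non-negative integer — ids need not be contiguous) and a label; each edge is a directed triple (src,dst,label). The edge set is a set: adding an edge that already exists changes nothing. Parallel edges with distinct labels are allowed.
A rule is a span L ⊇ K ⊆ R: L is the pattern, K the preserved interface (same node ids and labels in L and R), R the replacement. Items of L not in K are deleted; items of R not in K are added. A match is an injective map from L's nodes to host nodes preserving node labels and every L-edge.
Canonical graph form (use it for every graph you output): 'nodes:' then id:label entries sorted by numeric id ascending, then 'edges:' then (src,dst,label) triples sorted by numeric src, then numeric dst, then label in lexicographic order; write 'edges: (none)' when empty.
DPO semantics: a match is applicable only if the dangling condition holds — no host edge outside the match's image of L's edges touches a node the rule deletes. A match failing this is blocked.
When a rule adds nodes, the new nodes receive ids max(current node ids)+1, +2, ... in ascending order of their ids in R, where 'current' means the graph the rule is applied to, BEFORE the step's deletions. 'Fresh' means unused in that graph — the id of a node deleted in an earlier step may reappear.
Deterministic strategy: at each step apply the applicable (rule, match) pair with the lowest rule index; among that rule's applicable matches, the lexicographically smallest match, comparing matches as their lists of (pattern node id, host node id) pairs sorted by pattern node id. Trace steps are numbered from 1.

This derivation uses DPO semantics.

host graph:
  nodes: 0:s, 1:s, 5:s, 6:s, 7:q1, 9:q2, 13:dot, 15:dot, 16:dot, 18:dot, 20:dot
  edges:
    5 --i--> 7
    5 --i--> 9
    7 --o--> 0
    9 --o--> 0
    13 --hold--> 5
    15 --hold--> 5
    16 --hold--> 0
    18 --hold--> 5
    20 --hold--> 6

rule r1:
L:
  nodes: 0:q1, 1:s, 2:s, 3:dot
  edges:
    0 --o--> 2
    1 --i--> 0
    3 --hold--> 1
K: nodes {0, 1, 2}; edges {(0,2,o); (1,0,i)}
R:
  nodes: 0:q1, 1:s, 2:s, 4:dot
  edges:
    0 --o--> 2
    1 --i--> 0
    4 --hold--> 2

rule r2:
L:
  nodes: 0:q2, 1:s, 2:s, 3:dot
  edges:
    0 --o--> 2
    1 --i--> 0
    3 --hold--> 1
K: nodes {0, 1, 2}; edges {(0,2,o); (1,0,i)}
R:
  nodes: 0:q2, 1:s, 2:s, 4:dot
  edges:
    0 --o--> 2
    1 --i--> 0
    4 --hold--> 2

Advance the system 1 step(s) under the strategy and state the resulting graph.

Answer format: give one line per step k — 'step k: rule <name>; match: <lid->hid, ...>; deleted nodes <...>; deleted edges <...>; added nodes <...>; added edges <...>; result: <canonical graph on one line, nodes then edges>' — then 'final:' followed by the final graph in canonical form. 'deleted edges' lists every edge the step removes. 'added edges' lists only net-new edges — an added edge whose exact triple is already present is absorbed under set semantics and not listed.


step 1: rule r1; match: 0->7, 1->5, 2->0, 3->13; deleted nodes 13; deleted edges (13,5,hold); added nodes 21; added edges (21,0,hold); result: nodes: 0:s, 1:s, 5:s, 6:s, 7:q1, 9:q2, 15:dot, 16:dot, 18:dot, 20:dot, 21:dot edges: (5,7,i); (5,9,i); (7,0,o); (9,0,o); (15,5,hold); (16,0,hold); (18,5,hold); (20,6,hold); (21,0,hold)
final:
nodes: 0:s, 1:s, 5:s, 6:s, 7:q1, 9:q2, 15:dot, 16:dot, 18:dot, 20:dot, 21:dot
edges: (5,7,i); (5,9,i); (7,0,o); (9,0,o); (15,5,hold); (16,0,hold); (18,5,hold); (20,6,hold); (21,0,hold)


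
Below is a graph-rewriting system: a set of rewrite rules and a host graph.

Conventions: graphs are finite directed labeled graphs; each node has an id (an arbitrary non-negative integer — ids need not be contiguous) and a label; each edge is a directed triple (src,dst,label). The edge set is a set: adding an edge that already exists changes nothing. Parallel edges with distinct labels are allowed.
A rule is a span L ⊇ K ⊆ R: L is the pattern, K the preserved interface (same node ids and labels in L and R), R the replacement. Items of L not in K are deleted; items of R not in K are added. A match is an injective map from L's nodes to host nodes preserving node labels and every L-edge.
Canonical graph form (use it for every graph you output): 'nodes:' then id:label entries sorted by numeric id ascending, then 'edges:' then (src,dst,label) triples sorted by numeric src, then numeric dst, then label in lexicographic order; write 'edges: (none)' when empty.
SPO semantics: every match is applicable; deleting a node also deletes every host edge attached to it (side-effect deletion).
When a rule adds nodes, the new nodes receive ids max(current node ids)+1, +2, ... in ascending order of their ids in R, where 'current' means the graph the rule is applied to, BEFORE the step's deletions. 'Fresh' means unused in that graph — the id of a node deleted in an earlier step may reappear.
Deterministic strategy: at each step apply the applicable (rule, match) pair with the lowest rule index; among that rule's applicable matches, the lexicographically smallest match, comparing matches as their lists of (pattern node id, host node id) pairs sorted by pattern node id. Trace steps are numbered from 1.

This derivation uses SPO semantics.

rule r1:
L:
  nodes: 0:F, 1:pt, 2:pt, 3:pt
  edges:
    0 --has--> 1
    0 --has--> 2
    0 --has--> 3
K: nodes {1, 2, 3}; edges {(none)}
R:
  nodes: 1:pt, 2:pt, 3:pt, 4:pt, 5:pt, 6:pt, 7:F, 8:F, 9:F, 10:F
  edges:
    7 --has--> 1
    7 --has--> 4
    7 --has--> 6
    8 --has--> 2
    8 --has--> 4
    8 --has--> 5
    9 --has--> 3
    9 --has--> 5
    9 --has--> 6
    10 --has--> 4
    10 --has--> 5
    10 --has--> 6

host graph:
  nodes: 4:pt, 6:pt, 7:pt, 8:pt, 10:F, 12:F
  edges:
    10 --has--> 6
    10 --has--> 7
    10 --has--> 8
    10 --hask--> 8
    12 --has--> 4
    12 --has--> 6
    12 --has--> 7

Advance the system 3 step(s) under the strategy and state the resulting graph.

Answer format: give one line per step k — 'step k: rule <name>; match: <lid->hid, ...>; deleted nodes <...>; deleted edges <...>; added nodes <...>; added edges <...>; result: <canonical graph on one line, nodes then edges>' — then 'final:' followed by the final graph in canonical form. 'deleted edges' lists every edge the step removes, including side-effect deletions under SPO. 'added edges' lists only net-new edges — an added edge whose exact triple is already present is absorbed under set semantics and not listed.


step 1: rule r1; match: 0->10, 1->6, 2->7, 3->8; deleted nodes 10; deleted edges (10,6,has); (10,7,has); (10,8,has); (10,8,hask); added nodes 13, 14, 15, 16, 17, 18, 19; added edges (16,6,has); (16,13,has); (16,15,has); (17,7,has); (17,13,has); (17,14,has); (18,8,has); (18,14,has); (18,15,has); (19,13,has); (19,14,has); (19,15,has); result: nodes: 4:pt, 6:pt, 7:pt, 8:pt, 12:F, 13:pt, 14:pt, 15:pt, 16:F, 17:F, 18:F, 19:F edges: (12,4,has); (12,6,has); (12,7,has); (16,6,has); (16,13,has); (16,15,has); (17,7,has); (17,13,has); (17,14,has); (18,8,has); (18,14,has); (18,15,has); (19,13,has); (19,14,has); (19,15,has)
step 2: rule r1; match: 0->12, 1->4, 2->6, 3->7; deleted nodes 12; deleted edges (12,4,has); (12,6,has); (12,7,has); added nodes 20, 21, 22, 23, 24, 25, 26; added edges (23,4,has); (23,20,has); (23,22,has); (24,6,has); (24,20,has); (24,21,has); (25,7,has); (25,21,has); (25,22,has); (26,20,has); (26,21,has); (26,22,has); result: nodes: 4:pt, 6:pt, 7:pt, 8:pt, 13:pt, 14:pt, 15:pt, 16:F, 17:F, 18:F, 19:F, 20:pt, 21:pt, 22:pt, 23:F, 24:F, 25:F, 26:F edges: (16,6,has); (16,13,has); (16,15,has); (17,7,has); (17,13,has); (17,14,has); (18,8,has); (18,14,has); (18,15,has); (19,13,has); (19,14,has); (19,15,has); (23,4,has); (23,20,has); (23,22,has); (24,6,has); (24,20,has); (24,21,has); (25,7,has); (25,21,has); (25,22,has); (26,20,has); (26,21,has); (26,22,has)
step 3: rule r1; match: 0->16, 1->6, 2->13, 3->15; deleted nodes 16; deleted edges (16,6,has); (16,13,has); (16,15,has); added nodes 27, 28, 29, 30, 31, 32, 33; added edges (30,6,has); (30,27,has); (30,29,has); (31,13,has); (31,27,has); (31,28,has); (32,15,has); (32,28,has); (32,29,has); (33,27,has); (33,28,has); (33,29,has); result: nodes: 4:pt, 6:pt, 7:pt, 8:pt, 13:pt, 14:pt, 15:pt, 17:F, 18:F, 19:F, 20:pt, 21:pt, 22:pt, 23:F, 24:F, 25:F, 26:F, 27:pt, 28:pt, 29:pt, 30:F, 31:F, 32:F, 33:F edges: (17,7,has); (17,13,has); (17,14,has); (18,8,has); (18,14,has); (18,15,has); (19,13,has); (19,14,has); (19,15,has); (23,4,has); (23,20,has); (23,22,has); (24,6,has); (24,20,has); (24,21,has); (25,7,has); (25,21,has); (25,22,has); (26,20,has); (26,21,has); (26,22,has); (30,6,has); (30,27,has); (30,29,has); (31,13,has); (31,27,has); (31,28,has); (32,15,has); (32,28,has); (32,29,has); (33,27,has); (33,28,has); (33,29,has)
final:
nodes: 4:pt, 6:pt, 7:pt, 8:pt, 13:pt, 14:pt, 15:pt, 17:F, 18:F, 19:F, 20:pt, 21:pt, 22:pt, 23:F, 24:F, 25:F, 26:F, 27:pt, 28:pt, 29:pt, 30:F, 31:F, 32:F, 33:F
edges: (17,7,has); (17,13,has); (17,14,has); (18,8,has); (18,14,has); (18,15,has); (19,13,has); (19,14,has); (19,15,has); (23,4,has); (23,20,has); (23,22,has); (24,6,has); (24,20,has); (24,21,has); (25,7,has); (25,21,has); (25,22,has); (26,20,has); (26,21,has); (26,22,has); (30,6,has); (30,27,has); (30,29,has); (31,13,has); (31,27,has); (31,28,has); (32,15,has); (32,28,has); (32,29,has); (33,27,has); (33,28,has); (33,29,has)


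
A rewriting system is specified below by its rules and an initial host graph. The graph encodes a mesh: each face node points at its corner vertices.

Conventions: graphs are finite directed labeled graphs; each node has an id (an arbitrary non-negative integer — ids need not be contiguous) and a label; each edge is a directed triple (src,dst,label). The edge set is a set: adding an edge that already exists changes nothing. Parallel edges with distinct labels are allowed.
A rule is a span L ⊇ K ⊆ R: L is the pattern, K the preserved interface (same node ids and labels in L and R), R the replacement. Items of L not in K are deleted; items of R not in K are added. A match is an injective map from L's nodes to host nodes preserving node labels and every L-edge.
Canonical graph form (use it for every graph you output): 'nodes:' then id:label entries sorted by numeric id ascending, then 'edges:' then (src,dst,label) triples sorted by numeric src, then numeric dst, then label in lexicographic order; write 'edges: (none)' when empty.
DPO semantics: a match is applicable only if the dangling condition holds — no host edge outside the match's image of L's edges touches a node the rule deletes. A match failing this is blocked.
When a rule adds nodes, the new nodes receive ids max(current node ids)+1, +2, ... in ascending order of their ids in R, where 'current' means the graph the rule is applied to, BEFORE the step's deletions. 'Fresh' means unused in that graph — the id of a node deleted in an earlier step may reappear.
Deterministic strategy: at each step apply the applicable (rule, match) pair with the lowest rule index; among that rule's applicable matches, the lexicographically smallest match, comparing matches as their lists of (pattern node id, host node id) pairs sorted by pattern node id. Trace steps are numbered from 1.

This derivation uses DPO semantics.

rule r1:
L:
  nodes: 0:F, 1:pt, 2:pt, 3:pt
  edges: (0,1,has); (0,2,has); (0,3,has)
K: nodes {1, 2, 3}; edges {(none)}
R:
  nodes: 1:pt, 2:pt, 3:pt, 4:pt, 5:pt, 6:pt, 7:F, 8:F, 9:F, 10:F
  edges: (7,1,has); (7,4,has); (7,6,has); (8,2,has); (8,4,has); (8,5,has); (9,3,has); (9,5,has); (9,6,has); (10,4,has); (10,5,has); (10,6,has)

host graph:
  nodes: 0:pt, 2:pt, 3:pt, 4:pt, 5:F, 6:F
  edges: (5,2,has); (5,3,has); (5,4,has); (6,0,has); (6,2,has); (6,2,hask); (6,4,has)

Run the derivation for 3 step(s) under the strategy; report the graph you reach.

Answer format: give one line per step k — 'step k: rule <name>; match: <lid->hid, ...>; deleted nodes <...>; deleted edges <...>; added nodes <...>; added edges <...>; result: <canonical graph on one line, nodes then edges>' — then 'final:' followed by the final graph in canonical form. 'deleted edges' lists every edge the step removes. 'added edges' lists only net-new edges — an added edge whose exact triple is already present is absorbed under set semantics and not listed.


step 1: rule r1; match: 0->5, 1->2, 2->3, 3->4; deleted nodes 5; deleted edges (5,2,has); (5,3,has); (5,4,has); added nodes 7, 8, 9, 10, 11, 12, 13; added edges (10,2,has); (10,7,has); (10,9,has); (11,3,has); (11,7,has); (11,8,has); (12,4,has); (12,8,has); (12,9,has); (13,7,has); (13,8,has); (13,9,has); result: nodes: 0:pt, 2:pt, 3:pt, 4:pt, 6:F, 7:pt, 8:pt, 9:pt, 10:F, 11:F, 12:F, 13:F edges: (6,0,has); (6,2,has); (6,2,hask); (6,4,has); (10,2,has); (10,7,has); (10,9,has); (11,3,has); (11,7,has); (11,8,has); (12,4,has); (12,8,has); (12,9,has); (13,7,has); (13,8,has); (13,9,has)
step 2: rule r1; match: 0->10, 1->2, 2->7, 3->9; deleted nodes 10; deleted edges (10,2,has); (10,7,has); (10,9,has); added nodes 14, 15, 16, 17, 18, 19, 20; added edges (17,2,has); (17,14,has); (17,16,has); (18,7,has); (18,14,has); (18,15,has); (19,9,has); (19,15,has); (19,16,has); (20,14,has); (20,15,has); (20,16,has); result: nodes: 0:pt, 2:pt, 3:pt, 4:pt, 6:F, 7:pt, 8:pt, 9:pt, 11:F, 12:F, 13:F, 14:pt, 15:pt, 16:pt, 17:F, 18:F, 19:F, 20:F edges: (6,0,has); (6,2,has); (6,2,hask); (6,4,has); (11,3,has); (11,7,has); (11,8,has); (12,4,has); (12,8,has); (12,9,has); (13,7,has); (13,8,has); (13,9,has); (17,2,has); (17,14,has); (17,16,has); (18,7,has); (18,14,has); (18,15,has); (19,9,has); (19,15,has); (19,16,has); (20,14,has); (20,15,has); (20,16,has)
step 3: rule r1; match: 0->11, 1->3, 2->7, 3->8; deleted nodes 11; deleted edges (11,3,has); (11,7,has); (11,8,has); added nodes 21, 22, 23, 24, 25, 26, 27; added edges (24,3,has); (24,21,has); (24,23,has); (25,7,has); (25,21,has); (25,22,has); (26,8,has); (26,22,has); (26,23,has); (27,21,has); (27,22,has); (27,23,has); result: nodes: 0:pt, 2:pt, 3:pt, 4:pt, 6:F, 7:pt, 8:pt, 9:pt, 12:F, 13:F, 14:pt, 15:pt, 16:pt, 17:F, 18:F, 19:F, 20:F, 21:pt, 22:pt, 23:pt, 24:F, 25:F, 26:F, 27:F edges: (6,0,has); (6,2,has); (6,2,hask); (6,4,has); (12,4,has); (12,8,has); (12,9,has); (13,7,has); (13,8,has); (13,9,has); (17,2,has); (17,14,has); (17,16,has); (18,7,has); (18,14,has); (18,15,has); (19,9,has); (19,15,has); (19,16,has); (20,14,has); (20,15,has); (20,16,has); (24,3,has); (24,21,has); (24,23,has); (25,7,has); (25,21,has); (25,22,has); (26,8,has); (26,22,has); (26,23,has); (27,21,has); (27,22,has); (27,23,has)
final:
nodes: 0:pt, 2:pt, 3:pt, 4:pt, 6:F, 7:pt, 8:pt, 9:pt, 12:F, 13:F, 14:pt, 15:pt, 16:pt, 17:F, 18:F, 19:F, 20:F, 21:pt, 22:pt, 23:pt, 24:F, 25:F, 26:F, 27:F
edges: (6,0,has); (6,2,has); (6,2,hask); (6,4,has); (12,4,has); (12,8,has); (12,9,has); (13,7,has); (13,8,has); (13,9,has); (17,2,has); (17,14,has); (17,16,has); (18,7,has); (18,14,has); (18,15,has); (19,9,has); (19,15,has); (19,16,has); (20,14,has); (20,15,has); (20,16,has); (24,3,has); (24,21,has); (24,23,has); (25,7,has); (25,21,has); (25,22,has); (26,8,has); (26,22,has); (26,23,has); (27,21,has); (27,22,has); (27,23,has)
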